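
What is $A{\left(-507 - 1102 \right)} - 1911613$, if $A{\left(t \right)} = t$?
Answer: $-1913222$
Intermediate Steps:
$A{\left(-507 - 1102 \right)} - 1911613 = \left(-507 - 1102\right) - 1911613 = -1609 - 1911613 = -1913222$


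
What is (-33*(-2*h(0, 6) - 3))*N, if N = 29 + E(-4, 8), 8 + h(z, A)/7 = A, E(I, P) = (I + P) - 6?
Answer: -22275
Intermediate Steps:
E(I, P) = -6 + I + P
h(z, A) = -56 + 7*A
N = 27 (N = 29 + (-6 - 4 + 8) = 29 - 2 = 27)
(-33*(-2*h(0, 6) - 3))*N = -33*(-2*(-56 + 7*6) - 3)*27 = -33*(-2*(-56 + 42) - 3)*27 = -33*(-2*(-14) - 3)*27 = -33*(28 - 3)*27 = -33*25*27 = -825*27 = -22275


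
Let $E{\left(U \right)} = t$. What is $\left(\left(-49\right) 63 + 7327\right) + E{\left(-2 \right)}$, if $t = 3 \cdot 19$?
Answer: $4297$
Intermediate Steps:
$t = 57$
$E{\left(U \right)} = 57$
$\left(\left(-49\right) 63 + 7327\right) + E{\left(-2 \right)} = \left(\left(-49\right) 63 + 7327\right) + 57 = \left(-3087 + 7327\right) + 57 = 4240 + 57 = 4297$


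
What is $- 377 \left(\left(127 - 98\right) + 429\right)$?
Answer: $-172666$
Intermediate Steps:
$- 377 \left(\left(127 - 98\right) + 429\right) = - 377 \left(29 + 429\right) = \left(-377\right) 458 = -172666$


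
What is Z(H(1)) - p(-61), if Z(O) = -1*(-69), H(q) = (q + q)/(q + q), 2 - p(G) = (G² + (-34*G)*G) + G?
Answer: -122787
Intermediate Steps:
p(G) = 2 - G + 33*G² (p(G) = 2 - ((G² + (-34*G)*G) + G) = 2 - ((G² - 34*G²) + G) = 2 - (-33*G² + G) = 2 - (G - 33*G²) = 2 + (-G + 33*G²) = 2 - G + 33*G²)
H(q) = 1 (H(q) = (2*q)/((2*q)) = (2*q)*(1/(2*q)) = 1)
Z(O) = 69
Z(H(1)) - p(-61) = 69 - (2 - 1*(-61) + 33*(-61)²) = 69 - (2 + 61 + 33*3721) = 69 - (2 + 61 + 122793) = 69 - 1*122856 = 69 - 122856 = -122787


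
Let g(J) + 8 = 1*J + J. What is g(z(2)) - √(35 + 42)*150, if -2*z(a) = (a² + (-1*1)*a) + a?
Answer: -12 - 150*√77 ≈ -1328.2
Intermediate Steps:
z(a) = -a²/2 (z(a) = -((a² + (-1*1)*a) + a)/2 = -((a² - a) + a)/2 = -a²/2)
g(J) = -8 + 2*J (g(J) = -8 + (1*J + J) = -8 + (J + J) = -8 + 2*J)
g(z(2)) - √(35 + 42)*150 = (-8 + 2*(-½*2²)) - √(35 + 42)*150 = (-8 + 2*(-½*4)) - √77*150 = (-8 + 2*(-2)) - 150*√77 = (-8 - 4) - 150*√77 = -12 - 150*√77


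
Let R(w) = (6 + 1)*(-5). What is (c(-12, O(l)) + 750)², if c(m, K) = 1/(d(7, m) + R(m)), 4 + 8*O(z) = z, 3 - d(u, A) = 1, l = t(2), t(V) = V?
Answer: 612513001/1089 ≈ 5.6245e+5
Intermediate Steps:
R(w) = -35 (R(w) = 7*(-5) = -35)
l = 2
d(u, A) = 2 (d(u, A) = 3 - 1*1 = 3 - 1 = 2)
O(z) = -½ + z/8
c(m, K) = -1/33 (c(m, K) = 1/(2 - 35) = 1/(-33) = -1/33)
(c(-12, O(l)) + 750)² = (-1/33 + 750)² = (24749/33)² = 612513001/1089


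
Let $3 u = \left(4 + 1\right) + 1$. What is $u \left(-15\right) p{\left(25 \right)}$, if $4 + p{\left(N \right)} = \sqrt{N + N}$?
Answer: $120 - 150 \sqrt{2} \approx -92.132$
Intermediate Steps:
$u = 2$ ($u = \frac{\left(4 + 1\right) + 1}{3} = \frac{5 + 1}{3} = \frac{1}{3} \cdot 6 = 2$)
$p{\left(N \right)} = -4 + \sqrt{2} \sqrt{N}$ ($p{\left(N \right)} = -4 + \sqrt{N + N} = -4 + \sqrt{2 N} = -4 + \sqrt{2} \sqrt{N}$)
$u \left(-15\right) p{\left(25 \right)} = 2 \left(-15\right) \left(-4 + \sqrt{2} \sqrt{25}\right) = - 30 \left(-4 + \sqrt{2} \cdot 5\right) = - 30 \left(-4 + 5 \sqrt{2}\right) = 120 - 150 \sqrt{2}$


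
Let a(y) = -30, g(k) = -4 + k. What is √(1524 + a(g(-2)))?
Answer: 3*√166 ≈ 38.652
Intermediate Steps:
√(1524 + a(g(-2))) = √(1524 - 30) = √1494 = 3*√166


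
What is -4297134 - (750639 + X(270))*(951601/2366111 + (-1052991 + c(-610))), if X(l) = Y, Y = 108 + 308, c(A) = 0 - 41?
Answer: 1871310694794757431/2366111 ≈ 7.9088e+11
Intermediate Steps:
c(A) = -41
Y = 416
X(l) = 416
-4297134 - (750639 + X(270))*(951601/2366111 + (-1052991 + c(-610))) = -4297134 - (750639 + 416)*(951601/2366111 + (-1052991 - 41)) = -4297134 - 751055*(951601*(1/2366111) - 1053032) = -4297134 - 751055*(951601/2366111 - 1053032) = -4297134 - 751055*(-2491589646951)/2366111 = -4297134 - 1*(-1871320862290783305/2366111) = -4297134 + 1871320862290783305/2366111 = 1871310694794757431/2366111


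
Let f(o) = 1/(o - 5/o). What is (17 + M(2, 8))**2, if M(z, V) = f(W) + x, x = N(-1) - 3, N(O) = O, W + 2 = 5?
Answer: 3025/16 ≈ 189.06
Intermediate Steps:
W = 3 (W = -2 + 5 = 3)
x = -4 (x = -1 - 3 = -4)
M(z, V) = -13/4 (M(z, V) = 3/(-5 + 3**2) - 4 = 3/(-5 + 9) - 4 = 3/4 - 4 = -13/4)
(17 + M(2, 8))**2 = (17 - 13/4)**2 = (55/4)**2 = 3025/16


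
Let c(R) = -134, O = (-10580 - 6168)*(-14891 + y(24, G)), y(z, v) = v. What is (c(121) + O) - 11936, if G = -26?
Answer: 249817846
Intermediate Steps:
O = 249829916 (O = (-10580 - 6168)*(-14891 - 26) = -16748*(-14917) = 249829916)
(c(121) + O) - 11936 = (-134 + 249829916) - 11936 = 249829782 - 11936 = 249817846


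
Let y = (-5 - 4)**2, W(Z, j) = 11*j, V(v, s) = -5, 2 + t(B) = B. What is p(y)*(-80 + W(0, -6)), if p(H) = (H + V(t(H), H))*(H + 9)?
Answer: -998640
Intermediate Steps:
t(B) = -2 + B
y = 81 (y = (-9)**2 = 81)
p(H) = (-5 + H)*(9 + H) (p(H) = (H - 5)*(H + 9) = (-5 + H)*(9 + H))
p(y)*(-80 + W(0, -6)) = (-45 + 81**2 + 4*81)*(-80 + 11*(-6)) = (-45 + 6561 + 324)*(-80 - 66) = 6840*(-146) = -998640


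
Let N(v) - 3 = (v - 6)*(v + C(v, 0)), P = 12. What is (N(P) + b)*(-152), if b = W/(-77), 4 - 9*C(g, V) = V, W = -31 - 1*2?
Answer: -249280/21 ≈ -11870.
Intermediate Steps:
W = -33 (W = -31 - 2 = -33)
C(g, V) = 4/9 - V/9
N(v) = 3 + (-6 + v)*(4/9 + v) (N(v) = 3 + (v - 6)*(v + (4/9 - 1/9*0)) = 3 + (-6 + v)*(v + (4/9 + 0)) = 3 + (-6 + v)*(v + 4/9) = 3 + (-6 + v)*(4/9 + v))
b = 3/7 (b = -33/(-77) = -33*(-1/77) = 3/7 ≈ 0.42857)
(N(P) + b)*(-152) = ((1/3 + 12**2 - 50/9*12) + 3/7)*(-152) = ((1/3 + 144 - 200/3) + 3/7)*(-152) = (233/3 + 3/7)*(-152) = (1640/21)*(-152) = -249280/21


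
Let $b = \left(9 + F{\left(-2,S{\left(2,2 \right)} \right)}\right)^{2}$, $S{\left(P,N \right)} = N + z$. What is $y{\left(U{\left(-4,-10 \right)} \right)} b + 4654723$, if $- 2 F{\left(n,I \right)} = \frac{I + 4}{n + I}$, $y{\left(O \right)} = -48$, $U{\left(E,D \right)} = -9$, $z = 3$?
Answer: $4652023$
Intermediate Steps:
$S{\left(P,N \right)} = 3 + N$ ($S{\left(P,N \right)} = N + 3 = 3 + N$)
$F{\left(n,I \right)} = - \frac{4 + I}{2 \left(I + n\right)}$ ($F{\left(n,I \right)} = - \frac{\left(I + 4\right) \frac{1}{n + I}}{2} = - \frac{\left(4 + I\right) \frac{1}{I + n}}{2} = - \frac{\frac{1}{I + n} \left(4 + I\right)}{2} = - \frac{4 + I}{2 \left(I + n\right)}$)
$b = \frac{225}{4}$ ($b = \left(9 + \frac{-2 - \frac{3 + 2}{2}}{\left(3 + 2\right) - 2}\right)^{2} = \left(9 + \frac{-2 - \frac{5}{2}}{5 - 2}\right)^{2} = \left(9 + \frac{-2 - \frac{5}{2}}{3}\right)^{2} = \left(9 + \frac{1}{3} \left(- \frac{9}{2}\right)\right)^{2} = \left(9 - \frac{3}{2}\right)^{2} = \left(\frac{15}{2}\right)^{2} = \frac{225}{4} \approx 56.25$)
$y{\left(U{\left(-4,-10 \right)} \right)} b + 4654723 = \left(-48\right) \frac{225}{4} + 4654723 = -2700 + 4654723 = 4652023$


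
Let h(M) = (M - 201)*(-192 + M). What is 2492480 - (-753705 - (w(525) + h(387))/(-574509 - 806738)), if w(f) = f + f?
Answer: 4483783255375/1381247 ≈ 3.2462e+6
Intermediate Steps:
h(M) = (-201 + M)*(-192 + M)
w(f) = 2*f
2492480 - (-753705 - (w(525) + h(387))/(-574509 - 806738)) = 2492480 - (-753705 - (2*525 + (38592 + 387**2 - 393*387))/(-574509 - 806738)) = 2492480 - (-753705 - (1050 + (38592 + 149769 - 152091))/(-1381247)) = 2492480 - (-753705 - (1050 + 36270)*(-1)/1381247) = 2492480 - (-753705 - 37320*(-1)/1381247) = 2492480 - (-753705 - 1*(-37320/1381247)) = 2492480 - (-753705 + 37320/1381247) = 2492480 - 1*(-1041052732815/1381247) = 2492480 + 1041052732815/1381247 = 4483783255375/1381247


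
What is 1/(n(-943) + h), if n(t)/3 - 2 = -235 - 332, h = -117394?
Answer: -1/119089 ≈ -8.3971e-6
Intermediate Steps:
n(t) = -1695 (n(t) = 6 + 3*(-235 - 332) = 6 + 3*(-567) = 6 - 1701 = -1695)
1/(n(-943) + h) = 1/(-1695 - 117394) = 1/(-119089) = -1/119089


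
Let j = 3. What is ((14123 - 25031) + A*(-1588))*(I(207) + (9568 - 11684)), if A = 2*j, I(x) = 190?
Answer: 39359736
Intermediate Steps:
A = 6 (A = 2*3 = 6)
((14123 - 25031) + A*(-1588))*(I(207) + (9568 - 11684)) = ((14123 - 25031) + 6*(-1588))*(190 + (9568 - 11684)) = (-10908 - 9528)*(190 - 2116) = -20436*(-1926) = 39359736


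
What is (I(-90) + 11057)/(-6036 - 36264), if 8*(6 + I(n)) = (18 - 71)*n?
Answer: -46589/169200 ≈ -0.27535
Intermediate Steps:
I(n) = -6 - 53*n/8 (I(n) = -6 + ((18 - 71)*n)/8 = -6 + (-53*n)/8 = -6 - 53*n/8)
(I(-90) + 11057)/(-6036 - 36264) = ((-6 - 53/8*(-90)) + 11057)/(-6036 - 36264) = ((-6 + 2385/4) + 11057)/(-42300) = (2361/4 + 11057)*(-1/42300) = (46589/4)*(-1/42300) = -46589/169200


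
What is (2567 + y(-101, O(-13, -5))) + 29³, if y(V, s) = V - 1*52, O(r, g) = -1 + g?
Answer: 26803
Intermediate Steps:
y(V, s) = -52 + V (y(V, s) = V - 52 = -52 + V)
(2567 + y(-101, O(-13, -5))) + 29³ = (2567 + (-52 - 101)) + 29³ = (2567 - 153) + 24389 = 2414 + 24389 = 26803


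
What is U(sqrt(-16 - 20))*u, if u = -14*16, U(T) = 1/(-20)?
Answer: 56/5 ≈ 11.200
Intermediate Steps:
U(T) = -1/20
u = -224
U(sqrt(-16 - 20))*u = -1/20*(-224) = 56/5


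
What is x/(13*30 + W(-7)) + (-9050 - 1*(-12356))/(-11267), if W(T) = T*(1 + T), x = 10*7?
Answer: -16829/128088 ≈ -0.13139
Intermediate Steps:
x = 70
x/(13*30 + W(-7)) + (-9050 - 1*(-12356))/(-11267) = 70/(13*30 - 7*(1 - 7)) + (-9050 - 1*(-12356))/(-11267) = 70/(390 - 7*(-6)) + (-9050 + 12356)*(-1/11267) = 70/(390 + 42) + 3306*(-1/11267) = 70/432 - 174/593 = 70*(1/432) - 174/593 = 35/216 - 174/593 = -16829/128088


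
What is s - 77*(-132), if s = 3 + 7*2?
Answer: 10181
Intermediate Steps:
s = 17 (s = 3 + 14 = 17)
s - 77*(-132) = 17 - 77*(-132) = 17 + 10164 = 10181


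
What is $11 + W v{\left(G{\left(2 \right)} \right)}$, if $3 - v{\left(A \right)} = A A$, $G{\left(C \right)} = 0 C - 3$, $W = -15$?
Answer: $101$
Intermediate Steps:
$G{\left(C \right)} = -3$ ($G{\left(C \right)} = 0 - 3 = -3$)
$v{\left(A \right)} = 3 - A^{2}$ ($v{\left(A \right)} = 3 - A A = 3 - A^{2}$)
$11 + W v{\left(G{\left(2 \right)} \right)} = 11 - 15 \left(3 - \left(-3\right)^{2}\right) = 11 - 15 \left(3 - 9\right) = 11 - -90 = 11 + 90 = 101$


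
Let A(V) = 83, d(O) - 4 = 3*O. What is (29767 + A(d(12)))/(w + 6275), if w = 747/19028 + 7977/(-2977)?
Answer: 1690893726600/355306321363 ≈ 4.7590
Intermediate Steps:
d(O) = 4 + 3*O
w = -149562537/56646356 (w = 747*(1/19028) + 7977*(-1/2977) = 747/19028 - 7977/2977 = -149562537/56646356 ≈ -2.6403)
(29767 + A(d(12)))/(w + 6275) = (29767 + 83)/(-149562537/56646356 + 6275) = 29850/(355306321363/56646356) = 29850*(56646356/355306321363) = 1690893726600/355306321363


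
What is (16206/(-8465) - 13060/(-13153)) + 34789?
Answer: 3873309699787/111340145 ≈ 34788.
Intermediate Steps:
(16206/(-8465) - 13060/(-13153)) + 34789 = (16206*(-1/8465) - 13060*(-1/13153)) + 34789 = (-16206/8465 + 13060/13153) + 34789 = -102604618/111340145 + 34789 = 3873309699787/111340145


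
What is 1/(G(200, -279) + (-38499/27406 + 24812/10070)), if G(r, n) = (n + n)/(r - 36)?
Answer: -2828778805/6628541792 ≈ -0.42676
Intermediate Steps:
G(r, n) = 2*n/(-36 + r) (G(r, n) = (2*n)/(-36 + r) = 2*n/(-36 + r))
1/(G(200, -279) + (-38499/27406 + 24812/10070)) = 1/(2*(-279)/(-36 + 200) + (-38499/27406 + 24812/10070)) = 1/(2*(-279)/164 + (-38499*1/27406 + 24812*(1/10070))) = 1/(2*(-279)*(1/164) + (-38499/27406 + 12406/5035)) = 1/(-279/82 + 146156371/137989210) = 1/(-6628541792/2828778805) = -2828778805/6628541792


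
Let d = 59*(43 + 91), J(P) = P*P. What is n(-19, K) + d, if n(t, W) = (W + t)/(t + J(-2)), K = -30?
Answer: 118639/15 ≈ 7909.3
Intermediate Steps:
J(P) = P²
n(t, W) = (W + t)/(4 + t) (n(t, W) = (W + t)/(t + (-2)²) = (W + t)/(t + 4) = (W + t)/(4 + t))
d = 7906 (d = 59*134 = 7906)
n(-19, K) + d = (-30 - 19)/(4 - 19) + 7906 = -49/(-15) + 7906 = -1/15*(-49) + 7906 = 49/15 + 7906 = 118639/15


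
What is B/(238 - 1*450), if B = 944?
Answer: -236/53 ≈ -4.4528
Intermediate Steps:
B/(238 - 1*450) = 944/(238 - 1*450) = 944/(238 - 450) = 944/(-212) = 944*(-1/212) = -236/53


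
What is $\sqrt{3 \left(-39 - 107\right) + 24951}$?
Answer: $\sqrt{24513} \approx 156.57$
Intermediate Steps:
$\sqrt{3 \left(-39 - 107\right) + 24951} = \sqrt{3 \left(-146\right) + 24951} = \sqrt{-438 + 24951} = \sqrt{24513}$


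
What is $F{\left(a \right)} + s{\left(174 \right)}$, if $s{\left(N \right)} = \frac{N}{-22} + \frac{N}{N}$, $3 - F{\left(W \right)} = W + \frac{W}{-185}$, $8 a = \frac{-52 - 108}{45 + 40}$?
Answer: $- \frac{127139}{34595} \approx -3.6751$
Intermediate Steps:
$a = - \frac{4}{17}$ ($a = \frac{\left(-52 - 108\right) \frac{1}{45 + 40}}{8} = \frac{\left(-160\right) \frac{1}{85}}{8} = \frac{1}{8} \left(- \frac{32}{17}\right) = - \frac{4}{17} \approx -0.23529$)
$F{\left(W \right)} = 3 - \frac{184 W}{185}$ ($F{\left(W \right)} = 3 - \left(W + \frac{W}{-185}\right) = 3 - \left(W + W \left(- \frac{1}{185}\right)\right) = 3 - \left(W - \frac{W}{185}\right) = 3 - \frac{184 W}{185}$)
$s{\left(N \right)} = 1 - \frac{N}{22}$ ($s{\left(N \right)} = N \left(- \frac{1}{22}\right) + 1 = - \frac{N}{22} + 1 = 1 - \frac{N}{22}$)
$F{\left(a \right)} + s{\left(174 \right)} = \left(3 - - \frac{736}{3145}\right) + \left(1 - \frac{87}{11}\right) = \left(3 + \frac{736}{3145}\right) + \left(1 - \frac{87}{11}\right) = \frac{10171}{3145} - \frac{76}{11} = - \frac{127139}{34595}$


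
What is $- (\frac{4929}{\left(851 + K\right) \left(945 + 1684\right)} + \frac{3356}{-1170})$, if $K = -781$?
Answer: $\frac{12236755}{4306302} \approx 2.8416$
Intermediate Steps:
$- (\frac{4929}{\left(851 + K\right) \left(945 + 1684\right)} + \frac{3356}{-1170}) = - (\frac{4929}{\left(851 - 781\right) \left(945 + 1684\right)} + \frac{3356}{-1170}) = - (\frac{4929}{70 \cdot 2629} + 3356 \left(- \frac{1}{1170}\right)) = - (\frac{4929}{184030} - \frac{1678}{585}) = \left(-1\right) \left(- \frac{12236755}{4306302}\right) = \frac{12236755}{4306302}$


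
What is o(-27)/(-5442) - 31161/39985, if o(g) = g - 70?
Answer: -165699617/217598370 ≈ -0.76149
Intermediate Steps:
o(g) = -70 + g
o(-27)/(-5442) - 31161/39985 = (-70 - 27)/(-5442) - 31161/39985 = -97*(-1/5442) - 31161*1/39985 = 97/5442 - 31161/39985 = -165699617/217598370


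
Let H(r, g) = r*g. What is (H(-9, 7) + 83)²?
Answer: 400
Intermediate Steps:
H(r, g) = g*r
(H(-9, 7) + 83)² = (7*(-9) + 83)² = (-63 + 83)² = 20² = 400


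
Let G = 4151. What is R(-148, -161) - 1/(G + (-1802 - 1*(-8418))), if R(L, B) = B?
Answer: -1733488/10767 ≈ -161.00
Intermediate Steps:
R(-148, -161) - 1/(G + (-1802 - 1*(-8418))) = -161 - 1/(4151 + (-1802 - 1*(-8418))) = -161 - 1/(4151 + (-1802 + 8418)) = -161 - 1/(4151 + 6616) = -161 - 1/10767 = -1733488/10767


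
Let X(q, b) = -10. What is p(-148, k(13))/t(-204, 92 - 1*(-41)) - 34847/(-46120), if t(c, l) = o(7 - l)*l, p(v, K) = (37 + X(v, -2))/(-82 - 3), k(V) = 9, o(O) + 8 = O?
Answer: 5278992013/6986580440 ≈ 0.75559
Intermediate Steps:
o(O) = -8 + O
p(v, K) = -27/85 (p(v, K) = (37 - 10)/(-82 - 3) = 27/(-85) = 27*(-1/85) = -27/85)
t(c, l) = l*(-1 - l) (t(c, l) = (-8 + (7 - l))*l = (-1 - l)*l = l*(-1 - l))
p(-148, k(13))/t(-204, 92 - 1*(-41)) - 34847/(-46120) = -27*(-1/((1 + (92 - 1*(-41)))*(92 - 1*(-41))))/85 - 34847/(-46120) = -27*(-1/((1 + (92 + 41))*(92 + 41)))/85 - 34847*(-1/46120) = -27*(-1/(133*(1 + 133)))/85 + 34847/46120 = -27/(85*((-1*133*134))) + 34847/46120 = -27/85/(-17822) + 34847/46120 = -27/85*(-1/17822) + 34847/46120 = 27/1514870 + 34847/46120 = 5278992013/6986580440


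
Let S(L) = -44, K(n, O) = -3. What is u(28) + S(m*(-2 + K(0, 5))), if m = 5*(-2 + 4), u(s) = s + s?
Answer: 12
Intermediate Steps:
u(s) = 2*s
m = 10 (m = 5*2 = 10)
u(28) + S(m*(-2 + K(0, 5))) = 2*28 - 44 = 56 - 44 = 12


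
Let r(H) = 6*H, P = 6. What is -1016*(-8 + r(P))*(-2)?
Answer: 56896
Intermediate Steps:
-1016*(-8 + r(P))*(-2) = -1016*(-8 + 6*6)*(-2) = -1016*(-8 + 36)*(-2) = -28448*(-2) = -1016*(-56) = 56896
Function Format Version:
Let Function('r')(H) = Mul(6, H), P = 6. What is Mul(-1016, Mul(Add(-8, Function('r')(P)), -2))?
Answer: 56896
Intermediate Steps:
Mul(-1016, Mul(Add(-8, Function('r')(P)), -2)) = Mul(-1016, Mul(Add(-8, Mul(6, 6)), -2)) = Mul(-1016, Mul(Add(-8, 36), -2)) = Mul(-1016, Mul(28, -2)) = Mul(-1016, -56) = 56896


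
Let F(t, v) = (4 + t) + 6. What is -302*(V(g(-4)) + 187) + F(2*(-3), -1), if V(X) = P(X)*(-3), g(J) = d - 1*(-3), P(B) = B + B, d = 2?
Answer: -47410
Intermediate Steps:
P(B) = 2*B
g(J) = 5 (g(J) = 2 - 1*(-3) = 2 + 3 = 5)
V(X) = -6*X (V(X) = (2*X)*(-3) = -6*X)
F(t, v) = 10 + t
-302*(V(g(-4)) + 187) + F(2*(-3), -1) = -302*(-6*5 + 187) + (10 + 2*(-3)) = -302*(-30 + 187) + (10 - 6) = -302*157 + 4 = -47414 + 4 = -47410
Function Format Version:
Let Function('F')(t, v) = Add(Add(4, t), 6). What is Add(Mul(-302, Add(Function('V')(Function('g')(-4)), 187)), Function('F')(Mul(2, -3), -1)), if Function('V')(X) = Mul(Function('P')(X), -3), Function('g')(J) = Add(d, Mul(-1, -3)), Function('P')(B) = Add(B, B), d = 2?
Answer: -47410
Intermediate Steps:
Function('P')(B) = Mul(2, B)
Function('g')(J) = 5 (Function('g')(J) = Add(2, Mul(-1, -3)) = Add(2, 3) = 5)
Function('V')(X) = Mul(-6, X) (Function('V')(X) = Mul(Mul(2, X), -3) = Mul(-6, X))
Function('F')(t, v) = Add(10, t)
Add(Mul(-302, Add(Function('V')(Function('g')(-4)), 187)), Function('F')(Mul(2, -3), -1)) = Add(Mul(-302, Add(Mul(-6, 5), 187)), Add(10, Mul(2, -3))) = Add(Mul(-302, Add(-30, 187)), Add(10, -6)) = Add(Mul(-302, 157), 4) = Add(-47414, 4) = -47410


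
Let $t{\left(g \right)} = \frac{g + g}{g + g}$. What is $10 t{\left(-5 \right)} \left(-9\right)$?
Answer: $-90$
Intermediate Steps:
$t{\left(g \right)} = 1$ ($t{\left(g \right)} = \frac{2 g}{2 g} = 2 g \frac{1}{2 g} = 1$)
$10 t{\left(-5 \right)} \left(-9\right) = 10 \cdot 1 \left(-9\right) = 10 \left(-9\right) = -90$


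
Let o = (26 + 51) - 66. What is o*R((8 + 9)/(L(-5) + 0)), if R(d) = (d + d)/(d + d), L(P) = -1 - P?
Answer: 11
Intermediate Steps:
o = 11 (o = 77 - 66 = 11)
R(d) = 1 (R(d) = (2*d)/((2*d)) = (2*d)*(1/(2*d)) = 1)
o*R((8 + 9)/(L(-5) + 0)) = 11*1 = 11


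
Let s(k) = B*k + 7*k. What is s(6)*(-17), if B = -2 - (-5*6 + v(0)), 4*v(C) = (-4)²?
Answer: -3162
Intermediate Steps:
v(C) = 4 (v(C) = (¼)*(-4)² = (¼)*16 = 4)
B = 24 (B = -2 - (-5*6 + 4) = -2 - (-30 + 4) = -2 - 1*(-26) = -2 + 26 = 24)
s(k) = 31*k (s(k) = 24*k + 7*k = 31*k)
s(6)*(-17) = (31*6)*(-17) = 186*(-17) = -3162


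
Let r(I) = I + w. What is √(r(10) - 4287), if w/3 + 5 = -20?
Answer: 16*I*√17 ≈ 65.97*I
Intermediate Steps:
w = -75 (w = -15 + 3*(-20) = -15 - 60 = -75)
r(I) = -75 + I (r(I) = I - 75 = -75 + I)
√(r(10) - 4287) = √((-75 + 10) - 4287) = √(-65 - 4287) = √(-4352) = 16*I*√17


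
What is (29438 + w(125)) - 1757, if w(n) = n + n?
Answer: 27931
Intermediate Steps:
w(n) = 2*n
(29438 + w(125)) - 1757 = (29438 + 2*125) - 1757 = (29438 + 250) - 1757 = 29688 - 1757 = 27931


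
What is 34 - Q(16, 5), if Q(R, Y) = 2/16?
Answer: 271/8 ≈ 33.875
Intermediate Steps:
Q(R, Y) = ⅛ (Q(R, Y) = 2*(1/16) = ⅛)
34 - Q(16, 5) = 34 - 1*⅛ = 34 - ⅛ = 271/8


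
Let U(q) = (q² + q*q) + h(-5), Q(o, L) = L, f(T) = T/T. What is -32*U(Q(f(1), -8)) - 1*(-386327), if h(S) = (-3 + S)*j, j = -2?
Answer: 381719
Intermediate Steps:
f(T) = 1
h(S) = 6 - 2*S (h(S) = (-3 + S)*(-2) = 6 - 2*S)
U(q) = 16 + 2*q² (U(q) = (q² + q*q) + (6 - 2*(-5)) = (q² + q²) + (6 + 10) = 2*q² + 16 = 16 + 2*q²)
-32*U(Q(f(1), -8)) - 1*(-386327) = -32*(16 + 2*(-8)²) - 1*(-386327) = -32*(16 + 2*64) + 386327 = -32*(16 + 128) + 386327 = -32*144 + 386327 = -4608 + 386327 = 381719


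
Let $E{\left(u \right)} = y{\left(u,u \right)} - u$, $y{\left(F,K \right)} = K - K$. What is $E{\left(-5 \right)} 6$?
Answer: $30$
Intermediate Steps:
$y{\left(F,K \right)} = 0$
$E{\left(u \right)} = - u$ ($E{\left(u \right)} = 0 - u = - u$)
$E{\left(-5 \right)} 6 = \left(-1\right) \left(-5\right) 6 = 5 \cdot 6 = 30$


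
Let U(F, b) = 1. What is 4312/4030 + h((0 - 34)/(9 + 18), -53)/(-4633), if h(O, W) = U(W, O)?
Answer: 9986733/9335495 ≈ 1.0698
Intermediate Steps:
h(O, W) = 1
4312/4030 + h((0 - 34)/(9 + 18), -53)/(-4633) = 4312/4030 + 1/(-4633) = 4312*(1/4030) + 1*(-1/4633) = 2156/2015 - 1/4633 = 9986733/9335495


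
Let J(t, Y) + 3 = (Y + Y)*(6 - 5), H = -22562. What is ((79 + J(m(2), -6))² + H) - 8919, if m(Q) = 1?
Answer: -27385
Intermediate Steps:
J(t, Y) = -3 + 2*Y (J(t, Y) = -3 + (Y + Y)*(6 - 5) = -3 + (2*Y)*1 = -3 + 2*Y)
((79 + J(m(2), -6))² + H) - 8919 = ((79 + (-3 + 2*(-6)))² - 22562) - 8919 = ((79 + (-3 - 12))² - 22562) - 8919 = ((79 - 15)² - 22562) - 8919 = (64² - 22562) - 8919 = (4096 - 22562) - 8919 = -18466 - 8919 = -27385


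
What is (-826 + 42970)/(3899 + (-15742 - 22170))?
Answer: -42144/34013 ≈ -1.2391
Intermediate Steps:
(-826 + 42970)/(3899 + (-15742 - 22170)) = 42144/(3899 - 37912) = 42144/(-34013) = 42144*(-1/34013) = -42144/34013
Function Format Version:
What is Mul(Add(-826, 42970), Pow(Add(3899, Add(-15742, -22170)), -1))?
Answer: Rational(-42144, 34013) ≈ -1.2391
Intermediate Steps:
Mul(Add(-826, 42970), Pow(Add(3899, Add(-15742, -22170)), -1)) = Mul(42144, Pow(Add(3899, -37912), -1)) = Mul(42144, Pow(-34013, -1)) = Mul(42144, Rational(-1, 34013)) = Rational(-42144, 34013)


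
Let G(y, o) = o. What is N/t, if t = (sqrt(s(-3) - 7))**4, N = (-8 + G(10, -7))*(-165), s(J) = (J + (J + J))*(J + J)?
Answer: 2475/2209 ≈ 1.1204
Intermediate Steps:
s(J) = 6*J**2 (s(J) = (J + 2*J)*(2*J) = (3*J)*(2*J) = 6*J**2)
N = 2475 (N = (-8 - 7)*(-165) = -15*(-165) = 2475)
t = 2209 (t = (sqrt(6*(-3)**2 - 7))**4 = (sqrt(6*9 - 7))**4 = (sqrt(54 - 7))**4 = (sqrt(47))**4 = 2209)
N/t = 2475/2209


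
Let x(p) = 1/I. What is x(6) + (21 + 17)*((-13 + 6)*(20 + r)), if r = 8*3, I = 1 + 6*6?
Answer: -433047/37 ≈ -11704.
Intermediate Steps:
I = 37 (I = 1 + 36 = 37)
x(p) = 1/37
r = 24
x(6) + (21 + 17)*((-13 + 6)*(20 + r)) = 1/37 + (21 + 17)*((-13 + 6)*(20 + 24)) = 1/37 + 38*(-7*44) = 1/37 + 38*(-308) = 1/37 - 11704 = -433047/37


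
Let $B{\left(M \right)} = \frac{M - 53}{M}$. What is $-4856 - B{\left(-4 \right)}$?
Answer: $- \frac{19481}{4} \approx -4870.3$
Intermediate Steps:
$B{\left(M \right)} = \frac{-53 + M}{M}$
$-4856 - B{\left(-4 \right)} = -4856 - \frac{-53 - 4}{-4} = -4856 - \left(- \frac{1}{4}\right) \left(-57\right) = -4856 - \frac{57}{4} = - \frac{19481}{4}$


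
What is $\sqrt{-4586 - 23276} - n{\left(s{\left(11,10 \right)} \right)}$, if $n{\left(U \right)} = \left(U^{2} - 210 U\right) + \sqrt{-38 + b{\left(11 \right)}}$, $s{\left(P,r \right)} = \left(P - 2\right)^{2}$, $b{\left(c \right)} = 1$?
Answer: $10449 + i \sqrt{27862} - i \sqrt{37} \approx 10449.0 + 160.84 i$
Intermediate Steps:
$s{\left(P,r \right)} = \left(-2 + P\right)^{2}$
$n{\left(U \right)} = U^{2} - 210 U + i \sqrt{37}$ ($n{\left(U \right)} = \left(U^{2} - 210 U\right) + \sqrt{-38 + 1} = \left(U^{2} - 210 U\right) + \sqrt{-37} = \left(U^{2} - 210 U\right) + i \sqrt{37} = U^{2} - 210 U + i \sqrt{37}$)
$\sqrt{-4586 - 23276} - n{\left(s{\left(11,10 \right)} \right)} = \sqrt{-4586 - 23276} - \left(\left(\left(-2 + 11\right)^{2}\right)^{2} - 210 \left(-2 + 11\right)^{2} + i \sqrt{37}\right) = \sqrt{-27862} - \left(\left(9^{2}\right)^{2} - 210 \cdot 9^{2} + i \sqrt{37}\right) = i \sqrt{27862} - \left(81^{2} - 17010 + i \sqrt{37}\right) = i \sqrt{27862} - \left(6561 - 17010 + i \sqrt{37}\right) = i \sqrt{27862} - \left(-10449 + i \sqrt{37}\right) = i \sqrt{27862} + \left(10449 - i \sqrt{37}\right) = 10449 + i \sqrt{27862} - i \sqrt{37}$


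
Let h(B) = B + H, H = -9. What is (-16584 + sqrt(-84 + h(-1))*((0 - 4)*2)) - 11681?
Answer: -28265 - 8*I*sqrt(94) ≈ -28265.0 - 77.563*I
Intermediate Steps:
h(B) = -9 + B (h(B) = B - 9 = -9 + B)
(-16584 + sqrt(-84 + h(-1))*((0 - 4)*2)) - 11681 = (-16584 + sqrt(-84 + (-9 - 1))*((0 - 4)*2)) - 11681 = (-16584 + sqrt(-84 - 10)*(-4*2)) - 11681 = (-16584 + sqrt(-94)*(-8)) - 11681 = (-16584 + (I*sqrt(94))*(-8)) - 11681 = (-16584 - 8*I*sqrt(94)) - 11681 = -28265 - 8*I*sqrt(94)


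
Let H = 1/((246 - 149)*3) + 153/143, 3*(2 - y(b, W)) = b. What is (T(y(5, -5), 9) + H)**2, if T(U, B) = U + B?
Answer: 187535766916/1731641769 ≈ 108.30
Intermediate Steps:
y(b, W) = 2 - b/3
T(U, B) = B + U
H = 44666/41613 (H = (1/3)/97 + 153*(1/143) = (1/97)*(1/3) + 153/143 = 1/291 + 153/143 = 44666/41613 ≈ 1.0734)
(T(y(5, -5), 9) + H)**2 = ((9 + (2 - 1/3*5)) + 44666/41613)**2 = ((9 + (2 - 5/3)) + 44666/41613)**2 = ((9 + 1/3) + 44666/41613)**2 = (28/3 + 44666/41613)**2 = (433054/41613)**2 = 187535766916/1731641769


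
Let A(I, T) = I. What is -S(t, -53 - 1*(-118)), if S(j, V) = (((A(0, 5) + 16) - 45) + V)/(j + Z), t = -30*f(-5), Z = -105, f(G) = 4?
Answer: 4/25 ≈ 0.16000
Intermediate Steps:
t = -120 (t = -30*4 = -120)
S(j, V) = (-29 + V)/(-105 + j) (S(j, V) = (((0 + 16) - 45) + V)/(j - 105) = ((16 - 45) + V)/(-105 + j) = (-29 + V)/(-105 + j))
-S(t, -53 - 1*(-118)) = -(-29 + (-53 - 1*(-118)))/(-105 - 120) = -(-29 + (-53 + 118))/(-225) = -(-1)*(-29 + 65)/225 = -(-1)*36/225 = -1*(-4/25) = 4/25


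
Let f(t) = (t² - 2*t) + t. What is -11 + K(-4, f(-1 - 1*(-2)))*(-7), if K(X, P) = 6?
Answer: -53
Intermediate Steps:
f(t) = t² - t
-11 + K(-4, f(-1 - 1*(-2)))*(-7) = -11 + 6*(-7) = -11 - 42 = -53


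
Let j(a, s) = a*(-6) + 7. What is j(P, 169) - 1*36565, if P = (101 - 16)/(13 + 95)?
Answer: -658129/18 ≈ -36563.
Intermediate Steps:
P = 85/108 ≈ 0.78704
j(a, s) = 7 - 6*a (j(a, s) = -6*a + 7 = 7 - 6*a)
j(P, 169) - 1*36565 = (7 - 6*85/108) - 1*36565 = (7 - 85/18) - 36565 = 41/18 - 36565 = -658129/18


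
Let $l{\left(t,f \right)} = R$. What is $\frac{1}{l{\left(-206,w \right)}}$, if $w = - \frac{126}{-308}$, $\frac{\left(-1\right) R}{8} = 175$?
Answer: $- \frac{1}{1400} \approx -0.00071429$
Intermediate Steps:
$R = -1400$ ($R = \left(-8\right) 175 = -1400$)
$w = \frac{9}{22}$ ($w = \left(-126\right) \left(- \frac{1}{308}\right) = \frac{9}{22} \approx 0.40909$)
$l{\left(t,f \right)} = -1400$
$\frac{1}{l{\left(-206,w \right)}} = \frac{1}{-1400} = - \frac{1}{1400}$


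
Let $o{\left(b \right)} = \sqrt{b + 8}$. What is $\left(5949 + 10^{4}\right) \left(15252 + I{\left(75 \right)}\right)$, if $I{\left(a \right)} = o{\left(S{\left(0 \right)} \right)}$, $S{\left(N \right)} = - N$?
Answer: $243254148 + 31898 \sqrt{2} \approx 2.433 \cdot 10^{8}$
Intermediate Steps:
$o{\left(b \right)} = \sqrt{8 + b}$
$I{\left(a \right)} = 2 \sqrt{2}$ ($I{\left(a \right)} = \sqrt{8 - 0} = \sqrt{8 + 0} = \sqrt{8} = 2 \sqrt{2}$)
$\left(5949 + 10^{4}\right) \left(15252 + I{\left(75 \right)}\right) = \left(5949 + 10^{4}\right) \left(15252 + 2 \sqrt{2}\right) = \left(5949 + 10000\right) \left(15252 + 2 \sqrt{2}\right) = 15949 \left(15252 + 2 \sqrt{2}\right) = 243254148 + 31898 \sqrt{2}$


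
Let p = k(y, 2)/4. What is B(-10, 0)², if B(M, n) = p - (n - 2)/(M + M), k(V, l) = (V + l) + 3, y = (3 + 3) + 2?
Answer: 3969/400 ≈ 9.9225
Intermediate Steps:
y = 8 (y = 6 + 2 = 8)
k(V, l) = 3 + V + l
p = 13/4 (p = (3 + 8 + 2)/4 = 13*(¼) = 13/4 ≈ 3.2500)
B(M, n) = 13/4 - (-2 + n)/(2*M) (B(M, n) = 13/4 - (n - 2)/(M + M) = 13/4 - (-2 + n)/(2*M))
B(-10, 0)² = ((¼)*(4 - 2*0 + 13*(-10))/(-10))² = ((¼)*(-⅒)*(4 + 0 - 130))² = ((¼)*(-⅒)*(-126))² = (63/20)² = 3969/400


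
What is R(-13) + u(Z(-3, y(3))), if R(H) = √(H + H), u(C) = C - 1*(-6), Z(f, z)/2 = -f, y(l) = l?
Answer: 12 + I*√26 ≈ 12.0 + 5.099*I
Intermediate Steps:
Z(f, z) = -2*f (Z(f, z) = 2*(-f) = -2*f)
u(C) = 6 + C (u(C) = C + 6 = 6 + C)
R(H) = √2*√H (R(H) = √(2*H) = √2*√H)
R(-13) + u(Z(-3, y(3))) = √2*√(-13) + (6 - 2*(-3)) = √2*(I*√13) + (6 + 6) = I*√26 + 12 = 12 + I*√26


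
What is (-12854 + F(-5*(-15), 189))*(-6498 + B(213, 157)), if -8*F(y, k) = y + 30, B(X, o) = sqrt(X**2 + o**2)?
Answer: 334442313/4 - 102937*sqrt(70018)/8 ≈ 8.0206e+7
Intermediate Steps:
F(y, k) = -15/4 - y/8 (F(y, k) = -(y + 30)/8 = -(30 + y)/8 = -15/4 - y/8)
(-12854 + F(-5*(-15), 189))*(-6498 + B(213, 157)) = (-12854 + (-15/4 - (-5)*(-15)/8))*(-6498 + sqrt(213**2 + 157**2)) = (-12854 + (-15/4 - 1/8*75))*(-6498 + sqrt(45369 + 24649)) = (-12854 + (-15/4 - 75/8))*(-6498 + sqrt(70018)) = (-12854 - 105/8)*(-6498 + sqrt(70018)) = -102937*(-6498 + sqrt(70018))/8 = 334442313/4 - 102937*sqrt(70018)/8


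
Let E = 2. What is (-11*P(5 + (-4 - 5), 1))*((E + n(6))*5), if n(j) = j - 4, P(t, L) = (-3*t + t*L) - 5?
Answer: -660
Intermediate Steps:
P(t, L) = -5 - 3*t + L*t (P(t, L) = (-3*t + L*t) - 5 = -5 - 3*t + L*t)
n(j) = -4 + j
(-11*P(5 + (-4 - 5), 1))*((E + n(6))*5) = (-11*(-5 - 3*(5 + (-4 - 5)) + 1*(5 + (-4 - 5))))*((2 + (-4 + 6))*5) = (-11*(-5 - 3*(5 - 9) + 1*(5 - 9)))*((2 + 2)*5) = (-11*(-5 - 3*(-4) + 1*(-4)))*(4*5) = -11*(-5 + 12 - 4)*20 = -11*3*20 = -33*20 = -660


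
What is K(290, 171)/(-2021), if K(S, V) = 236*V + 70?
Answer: -40426/2021 ≈ -20.003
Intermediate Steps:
K(S, V) = 70 + 236*V
K(290, 171)/(-2021) = (70 + 236*171)/(-2021) = (70 + 40356)*(-1/2021) = 40426*(-1/2021) = -40426/2021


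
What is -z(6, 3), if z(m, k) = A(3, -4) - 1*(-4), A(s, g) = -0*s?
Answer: -4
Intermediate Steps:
A(s, g) = 0 (A(s, g) = -1*0 = 0)
z(m, k) = 4 (z(m, k) = 0 - 1*(-4) = 0 + 4 = 4)
-z(6, 3) = -1*4 = -4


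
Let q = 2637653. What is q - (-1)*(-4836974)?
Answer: -2199321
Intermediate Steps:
q - (-1)*(-4836974) = 2637653 - (-1)*(-4836974) = 2637653 - 1*4836974 = 2637653 - 4836974 = -2199321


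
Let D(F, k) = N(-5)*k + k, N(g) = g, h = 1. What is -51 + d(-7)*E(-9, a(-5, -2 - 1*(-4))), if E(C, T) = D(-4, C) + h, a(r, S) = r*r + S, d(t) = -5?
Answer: -236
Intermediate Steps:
a(r, S) = S + r² (a(r, S) = r² + S = S + r²)
D(F, k) = -4*k (D(F, k) = -5*k + k = -4*k)
E(C, T) = 1 - 4*C (E(C, T) = -4*C + 1 = 1 - 4*C)
-51 + d(-7)*E(-9, a(-5, -2 - 1*(-4))) = -51 - 5*(1 - 4*(-9)) = -51 - 5*(1 + 36) = -51 - 5*37 = -51 - 185 = -236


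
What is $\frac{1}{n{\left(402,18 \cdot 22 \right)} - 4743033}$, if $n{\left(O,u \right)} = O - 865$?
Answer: $- \frac{1}{4743496} \approx -2.1081 \cdot 10^{-7}$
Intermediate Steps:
$n{\left(O,u \right)} = -865 + O$
$\frac{1}{n{\left(402,18 \cdot 22 \right)} - 4743033} = \frac{1}{\left(-865 + 402\right) - 4743033} = \frac{1}{-463 - 4743033} = \frac{1}{-4743496} = - \frac{1}{4743496}$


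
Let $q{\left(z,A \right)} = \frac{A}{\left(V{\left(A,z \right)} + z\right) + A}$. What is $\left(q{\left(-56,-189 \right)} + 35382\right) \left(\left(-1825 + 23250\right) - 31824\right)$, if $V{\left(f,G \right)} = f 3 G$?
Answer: $- \frac{1656086037645}{4501} \approx -3.6794 \cdot 10^{8}$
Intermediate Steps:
$V{\left(f,G \right)} = 3 G f$ ($V{\left(f,G \right)} = 3 f G = 3 G f$)
$q{\left(z,A \right)} = \frac{A}{A + z + 3 A z}$ ($q{\left(z,A \right)} = \frac{A}{\left(3 z A + z\right) + A} = \frac{A}{\left(3 A z + z\right) + A} = \frac{A}{\left(z + 3 A z\right) + A} = \frac{A}{A + z + 3 A z}$)
$\left(q{\left(-56,-189 \right)} + 35382\right) \left(\left(-1825 + 23250\right) - 31824\right) = \left(- \frac{189}{-189 - 56 + 3 \left(-189\right) \left(-56\right)} + 35382\right) \left(\left(-1825 + 23250\right) - 31824\right) = \left(- \frac{189}{-189 - 56 + 31752} + 35382\right) \left(21425 - 31824\right) = \left(- \frac{189}{31507} + 35382\right) \left(-10399\right) = \left(\left(-189\right) \frac{1}{31507} + 35382\right) \left(-10399\right) = \left(- \frac{27}{4501} + 35382\right) \left(-10399\right) = \frac{159254355}{4501} \left(-10399\right) = - \frac{1656086037645}{4501}$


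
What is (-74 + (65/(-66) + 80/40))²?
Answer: 23203489/4356 ≈ 5326.8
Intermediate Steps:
(-74 + (65/(-66) + 80/40))² = (-74 + (65*(-1/66) + 80*(1/40)))² = (-74 + (-65/66 + 2))² = (-74 + 67/66)² = (-4817/66)² = 23203489/4356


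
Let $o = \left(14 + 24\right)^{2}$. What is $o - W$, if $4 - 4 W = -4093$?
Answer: $\frac{1679}{4} \approx 419.75$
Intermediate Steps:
$W = \frac{4097}{4}$ ($W = 1 - - \frac{4093}{4} = 1 + \frac{4093}{4} = \frac{4097}{4} \approx 1024.3$)
$o = 1444$ ($o = 38^{2} = 1444$)
$o - W = 1444 - \frac{4097}{4} = \frac{1679}{4}$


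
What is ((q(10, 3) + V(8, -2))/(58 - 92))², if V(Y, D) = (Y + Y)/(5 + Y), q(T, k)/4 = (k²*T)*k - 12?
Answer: 45104656/48841 ≈ 923.50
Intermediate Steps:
q(T, k) = -48 + 4*T*k³ (q(T, k) = 4*((k²*T)*k - 12) = 4*((T*k²)*k - 12) = 4*(T*k³ - 12) = 4*(-12 + T*k³) = -48 + 4*T*k³)
V(Y, D) = 2*Y/(5 + Y) (V(Y, D) = (2*Y)/(5 + Y) = 2*Y/(5 + Y))
((q(10, 3) + V(8, -2))/(58 - 92))² = (((-48 + 4*10*3³) + 2*8/(5 + 8))/(58 - 92))² = (((-48 + 4*10*27) + 2*8/13)/(-34))² = (((-48 + 1080) + 2*8*(1/13))*(-1/34))² = ((1032 + 16/13)*(-1/34))² = ((13432/13)*(-1/34))² = (-6716/221)² = 45104656/48841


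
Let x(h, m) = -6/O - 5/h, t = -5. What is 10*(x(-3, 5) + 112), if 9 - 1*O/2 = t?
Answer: 23825/21 ≈ 1134.5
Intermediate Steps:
O = 28 (O = 18 - 2*(-5) = 18 + 10 = 28)
x(h, m) = -3/14 - 5/h (x(h, m) = -6/28 - 5/h = -6*1/28 - 5/h = -3/14 - 5/h)
10*(x(-3, 5) + 112) = 10*((-3/14 - 5/(-3)) + 112) = 10*((-3/14 - 5*(-⅓)) + 112) = 10*((-3/14 + 5/3) + 112) = 10*(61/42 + 112) = 10*(4765/42) = 23825/21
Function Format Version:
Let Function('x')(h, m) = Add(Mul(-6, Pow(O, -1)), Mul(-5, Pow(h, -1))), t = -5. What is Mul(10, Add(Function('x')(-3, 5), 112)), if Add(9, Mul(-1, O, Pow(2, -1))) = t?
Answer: Rational(23825, 21) ≈ 1134.5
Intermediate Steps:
O = 28 (O = Add(18, Mul(-2, -5)) = Add(18, 10) = 28)
Function('x')(h, m) = Add(Rational(-3, 14), Mul(-5, Pow(h, -1))) (Function('x')(h, m) = Add(Mul(-6, Pow(28, -1)), Mul(-5, Pow(h, -1))) = Add(Mul(-6, Rational(1, 28)), Mul(-5, Pow(h, -1))) = Add(Rational(-3, 14), Mul(-5, Pow(h, -1))))
Mul(10, Add(Function('x')(-3, 5), 112)) = Mul(10, Add(Add(Rational(-3, 14), Mul(-5, Pow(-3, -1))), 112)) = Mul(10, Add(Add(Rational(-3, 14), Mul(-5, Rational(-1, 3))), 112)) = Mul(10, Add(Add(Rational(-3, 14), Rational(5, 3)), 112)) = Mul(10, Add(Rational(61, 42), 112)) = Mul(10, Rational(4765, 42)) = Rational(23825, 21)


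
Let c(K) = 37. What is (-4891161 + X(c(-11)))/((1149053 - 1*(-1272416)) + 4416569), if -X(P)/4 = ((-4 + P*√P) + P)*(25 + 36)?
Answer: -544357/759782 - 4514*√37/3419019 ≈ -0.72450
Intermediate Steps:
X(P) = 976 - 244*P - 244*P^(3/2) (X(P) = -4*((-4 + P*√P) + P)*(25 + 36) = -4*((-4 + P^(3/2)) + P)*61 = -4*(-4 + P + P^(3/2))*61 = -4*(-244 + 61*P + 61*P^(3/2)) = 976 - 244*P - 244*P^(3/2))
(-4891161 + X(c(-11)))/((1149053 - 1*(-1272416)) + 4416569) = (-4891161 + (976 - 244*37 - 9028*√37))/((1149053 - 1*(-1272416)) + 4416569) = (-4891161 + (976 - 9028 - 9028*√37))/((1149053 + 1272416) + 4416569) = (-4891161 + (976 - 9028 - 9028*√37))/(2421469 + 4416569) = (-4891161 + (-8052 - 9028*√37))/6838038 = (-4899213 - 9028*√37)*(1/6838038) = -544357/759782 - 4514*√37/3419019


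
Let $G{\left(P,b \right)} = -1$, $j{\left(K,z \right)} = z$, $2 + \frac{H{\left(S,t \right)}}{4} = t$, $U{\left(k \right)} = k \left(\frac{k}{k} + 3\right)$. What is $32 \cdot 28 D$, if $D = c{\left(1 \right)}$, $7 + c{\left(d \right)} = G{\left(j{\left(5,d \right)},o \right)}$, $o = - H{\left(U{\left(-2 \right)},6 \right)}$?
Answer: $-7168$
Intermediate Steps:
$U{\left(k \right)} = 4 k$ ($U{\left(k \right)} = k \left(1 + 3\right) = k 4 = 4 k$)
$H{\left(S,t \right)} = -8 + 4 t$
$o = -16$ ($o = - (-8 + 4 \cdot 6) = - (-8 + 24) = \left(-1\right) 16 = -16$)
$c{\left(d \right)} = -8$ ($c{\left(d \right)} = -7 - 1 = -8$)
$D = -8$
$32 \cdot 28 D = 32 \cdot 28 \left(-8\right) = 896 \left(-8\right) = -7168$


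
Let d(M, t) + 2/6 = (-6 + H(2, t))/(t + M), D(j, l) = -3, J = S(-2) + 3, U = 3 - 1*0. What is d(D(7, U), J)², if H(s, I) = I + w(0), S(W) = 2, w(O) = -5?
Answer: 100/9 ≈ 11.111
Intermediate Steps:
U = 3 (U = 3 + 0 = 3)
H(s, I) = -5 + I (H(s, I) = I - 5 = -5 + I)
J = 5 (J = 2 + 3 = 5)
d(M, t) = -⅓ + (-11 + t)/(M + t) (d(M, t) = -⅓ + (-6 + (-5 + t))/(t + M) = -⅓ + (-11 + t)/(M + t))
d(D(7, U), J)² = ((-33 - 1*(-3) + 2*5)/(3*(-3 + 5)))² = ((⅓)*(-33 + 3 + 10)/2)² = ((⅓)*(½)*(-20))² = (-10/3)² = 100/9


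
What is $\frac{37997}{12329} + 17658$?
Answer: $\frac{217743479}{12329} \approx 17661.0$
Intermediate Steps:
$\frac{37997}{12329} + 17658 = \frac{217743479}{12329}$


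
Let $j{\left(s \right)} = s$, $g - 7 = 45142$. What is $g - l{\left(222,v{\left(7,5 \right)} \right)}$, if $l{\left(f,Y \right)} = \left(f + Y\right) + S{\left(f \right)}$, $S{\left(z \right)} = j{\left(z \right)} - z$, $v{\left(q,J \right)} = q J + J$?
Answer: $44887$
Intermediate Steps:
$g = 45149$ ($g = 7 + 45142 = 45149$)
$v{\left(q,J \right)} = J + J q$ ($v{\left(q,J \right)} = J q + J = J + J q$)
$S{\left(z \right)} = 0$ ($S{\left(z \right)} = z - z = 0$)
$l{\left(f,Y \right)} = Y + f$ ($l{\left(f,Y \right)} = \left(f + Y\right) + 0 = \left(Y + f\right) + 0 = Y + f$)
$g - l{\left(222,v{\left(7,5 \right)} \right)} = 45149 - \left(5 \left(1 + 7\right) + 222\right) = 45149 - \left(5 \cdot 8 + 222\right) = 45149 - \left(40 + 222\right) = 45149 - 262 = 44887$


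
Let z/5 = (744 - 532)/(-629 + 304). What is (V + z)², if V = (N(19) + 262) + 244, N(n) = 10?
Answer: 1110755584/4225 ≈ 2.6290e+5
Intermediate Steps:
z = -212/65 (z = 5*((744 - 532)/(-629 + 304)) = 5*(212/(-325)) = 5*(212*(-1/325)) = 5*(-212/325) = -212/65 ≈ -3.2615)
V = 516 (V = (10 + 262) + 244 = 272 + 244 = 516)
(V + z)² = (516 - 212/65)² = (33328/65)² = 1110755584/4225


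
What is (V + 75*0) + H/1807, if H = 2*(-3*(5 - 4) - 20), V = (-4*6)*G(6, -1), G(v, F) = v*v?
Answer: -1561294/1807 ≈ -864.03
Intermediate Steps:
G(v, F) = v**2
V = -864 (V = -4*6*6**2 = -24*36 = -864)
H = -46 (H = 2*(-3*1 - 20) = 2*(-3 - 20) = 2*(-23) = -46)
(V + 75*0) + H/1807 = (-864 + 75*0) - 46/1807 = (-864 + 0) - 46*1/1807 = -864 - 46/1807 = -1561294/1807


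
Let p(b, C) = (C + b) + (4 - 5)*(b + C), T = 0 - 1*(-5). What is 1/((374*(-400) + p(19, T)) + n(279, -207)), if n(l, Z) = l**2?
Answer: -1/71759 ≈ -1.3936e-5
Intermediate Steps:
T = 5 (T = 0 + 5 = 5)
p(b, C) = 0 (p(b, C) = (C + b) - (C + b) = (C + b) + (-C - b) = 0)
1/((374*(-400) + p(19, T)) + n(279, -207)) = 1/((374*(-400) + 0) + 279**2) = 1/((-149600 + 0) + 77841) = 1/(-149600 + 77841) = 1/(-71759) = -1/71759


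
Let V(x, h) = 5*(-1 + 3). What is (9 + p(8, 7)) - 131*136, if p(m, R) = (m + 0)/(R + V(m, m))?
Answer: -302711/17 ≈ -17807.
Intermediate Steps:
V(x, h) = 10 (V(x, h) = 5*2 = 10)
p(m, R) = m/(10 + R) (p(m, R) = (m + 0)/(R + 10) = m/(10 + R))
(9 + p(8, 7)) - 131*136 = (9 + 8/(10 + 7)) - 131*136 = (9 + 8/17) - 17816 = 161/17 - 17816 = -302711/17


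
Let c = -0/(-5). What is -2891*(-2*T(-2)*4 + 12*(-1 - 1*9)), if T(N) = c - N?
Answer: 393176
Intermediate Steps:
c = 0 (c = -0*(-1)/5 = -1*0 = 0)
T(N) = -N (T(N) = 0 - N = -N)
-2891*(-2*T(-2)*4 + 12*(-1 - 1*9)) = -2891*(-(-2)*(-2)*4 + 12*(-1 - 1*9)) = -2891*(-2*2*4 + 12*(-1 - 9)) = -2891*(-4*4 + 12*(-10)) = -2891*(-16 - 120) = -2891*(-136) = 393176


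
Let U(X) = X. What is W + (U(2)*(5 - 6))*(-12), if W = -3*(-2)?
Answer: 30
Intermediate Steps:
W = 6
W + (U(2)*(5 - 6))*(-12) = 6 + (2*(5 - 6))*(-12) = 6 + (2*(-1))*(-12) = 6 - 2*(-12) = 6 + 24 = 30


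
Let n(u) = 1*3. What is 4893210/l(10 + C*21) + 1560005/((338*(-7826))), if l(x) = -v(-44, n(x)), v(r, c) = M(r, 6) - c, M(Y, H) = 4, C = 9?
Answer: -12943461933485/2645188 ≈ -4.8932e+6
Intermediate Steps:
n(u) = 3
v(r, c) = 4 - c
l(x) = -1 (l(x) = -(4 - 1*3) = -(4 - 3) = -1*1 = -1)
4893210/l(10 + C*21) + 1560005/((338*(-7826))) = 4893210/(-1) + 1560005/((338*(-7826))) = 4893210*(-1) + 1560005/(-2645188) = -4893210 + 1560005*(-1/2645188) = -4893210 - 1560005/2645188 = -12943461933485/2645188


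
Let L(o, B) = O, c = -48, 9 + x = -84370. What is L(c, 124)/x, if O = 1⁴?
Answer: -1/84379 ≈ -1.1851e-5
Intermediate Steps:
x = -84379 (x = -9 - 84370 = -84379)
O = 1
L(o, B) = 1
L(c, 124)/x = 1/(-84379) = 1*(-1/84379) = -1/84379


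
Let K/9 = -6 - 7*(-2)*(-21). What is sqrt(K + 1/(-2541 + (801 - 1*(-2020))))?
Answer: I*sqrt(52919930)/140 ≈ 51.961*I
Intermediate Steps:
K = -2700 (K = 9*(-6 - 7*(-2)*(-21)) = 9*(-6 + 14*(-21)) = 9*(-6 - 294) = 9*(-300) = -2700)
sqrt(K + 1/(-2541 + (801 - 1*(-2020)))) = sqrt(-2700 + 1/(-2541 + (801 - 1*(-2020)))) = sqrt(-2700 + 1/(-2541 + (801 + 2020))) = sqrt(-2700 + 1/(-2541 + 2821)) = sqrt(-2700 + 1/280) = sqrt(-755999/280) = I*sqrt(52919930)/140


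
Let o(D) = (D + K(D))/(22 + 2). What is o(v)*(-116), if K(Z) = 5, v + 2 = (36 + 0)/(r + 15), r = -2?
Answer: -725/26 ≈ -27.885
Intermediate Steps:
v = 10/13 (v = -2 + (36 + 0)/(-2 + 15) = -2 + 36/13 = 10/13 ≈ 0.76923)
o(D) = 5/24 + D/24 (o(D) = (D + 5)/(22 + 2) = (5 + D)/24 = (5 + D)*(1/24) = 5/24 + D/24)
o(v)*(-116) = (5/24 + (1/24)*(10/13))*(-116) = (5/24 + 5/156)*(-116) = (25/104)*(-116) = -725/26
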